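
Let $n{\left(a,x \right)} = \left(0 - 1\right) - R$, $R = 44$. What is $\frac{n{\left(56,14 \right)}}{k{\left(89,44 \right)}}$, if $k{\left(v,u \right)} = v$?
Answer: $- \frac{45}{89} \approx -0.50562$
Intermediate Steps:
$n{\left(a,x \right)} = -45$ ($n{\left(a,x \right)} = \left(0 - 1\right) - 44 = -1 - 44 = -45$)
$\frac{n{\left(56,14 \right)}}{k{\left(89,44 \right)}} = - \frac{45}{89}$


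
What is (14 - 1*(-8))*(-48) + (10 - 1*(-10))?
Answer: -1036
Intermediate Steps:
(14 - 1*(-8))*(-48) + (10 - 1*(-10)) = (14 + 8)*(-48) + (10 + 10) = 22*(-48) + 20 = -1056 + 20 = -1036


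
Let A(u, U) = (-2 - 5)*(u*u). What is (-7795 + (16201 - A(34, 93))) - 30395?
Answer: -13897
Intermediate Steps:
A(u, U) = -7*u**2
(-7795 + (16201 - A(34, 93))) - 30395 = (-7795 + (16201 - (-7)*34**2)) - 30395 = (-7795 + (16201 - (-7)*1156)) - 30395 = (-7795 + (16201 - 1*(-8092))) - 30395 = (-7795 + (16201 + 8092)) - 30395 = (-7795 + 24293) - 30395 = 16498 - 30395 = -13897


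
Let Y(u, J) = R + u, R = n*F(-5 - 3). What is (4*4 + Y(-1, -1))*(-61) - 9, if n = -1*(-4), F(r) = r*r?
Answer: -16540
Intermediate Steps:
F(r) = r**2
n = 4
R = 256 (R = 4*(-5 - 3)**2 = 4*(-8)**2 = 4*64 = 256)
Y(u, J) = 256 + u
(4*4 + Y(-1, -1))*(-61) - 9 = (4*4 + (256 - 1))*(-61) - 9 = (16 + 255)*(-61) - 9 = 271*(-61) - 9 = -16531 - 9 = -16540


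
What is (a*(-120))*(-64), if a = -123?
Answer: -944640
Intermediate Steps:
(a*(-120))*(-64) = -123*(-120)*(-64) = 14760*(-64) = -944640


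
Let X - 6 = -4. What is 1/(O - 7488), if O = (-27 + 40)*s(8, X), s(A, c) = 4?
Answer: -1/7436 ≈ -0.00013448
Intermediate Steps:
X = 2 (X = 6 - 4 = 2)
O = 52 (O = (-27 + 40)*4 = 13*4 = 52)
1/(O - 7488) = 1/(52 - 7488) = 1/(-7436) = -1/7436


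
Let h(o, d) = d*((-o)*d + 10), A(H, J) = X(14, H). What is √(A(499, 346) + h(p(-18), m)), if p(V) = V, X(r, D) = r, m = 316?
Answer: √1800582 ≈ 1341.9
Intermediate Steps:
A(H, J) = 14
h(o, d) = d*(10 - d*o) (h(o, d) = d*(-d*o + 10) = d*(10 - d*o))
√(A(499, 346) + h(p(-18), m)) = √(14 + 316*(10 - 1*316*(-18))) = √(14 + 316*(10 + 5688)) = √(14 + 316*5698) = √(14 + 1800568) = √1800582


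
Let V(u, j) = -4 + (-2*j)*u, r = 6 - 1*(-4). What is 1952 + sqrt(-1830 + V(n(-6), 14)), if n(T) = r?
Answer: 1952 + I*sqrt(2114) ≈ 1952.0 + 45.978*I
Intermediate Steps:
r = 10 (r = 6 + 4 = 10)
n(T) = 10
V(u, j) = -4 - 2*j*u
1952 + sqrt(-1830 + V(n(-6), 14)) = 1952 + sqrt(-1830 + (-4 - 2*14*10)) = 1952 + sqrt(-1830 + (-4 - 280)) = 1952 + sqrt(-1830 - 284) = 1952 + sqrt(-2114) = 1952 + I*sqrt(2114)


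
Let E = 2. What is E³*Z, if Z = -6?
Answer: -48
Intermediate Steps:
E³*Z = 2³*(-6) = 8*(-6) = -48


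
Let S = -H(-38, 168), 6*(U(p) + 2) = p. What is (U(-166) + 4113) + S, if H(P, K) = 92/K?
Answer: 57159/14 ≈ 4082.8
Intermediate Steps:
U(p) = -2 + p/6
S = -23/42 (S = -92/168 = -1*23/42 = -23/42 ≈ -0.54762)
(U(-166) + 4113) + S = ((-2 + (⅙)*(-166)) + 4113) - 23/42 = ((-2 - 83/3) + 4113) - 23/42 = (-89/3 + 4113) - 23/42 = 12250/3 - 23/42 = 57159/14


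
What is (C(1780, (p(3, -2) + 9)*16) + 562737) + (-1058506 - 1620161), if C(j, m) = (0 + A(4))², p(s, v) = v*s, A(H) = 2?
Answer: -2115926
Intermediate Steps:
p(s, v) = s*v
C(j, m) = 4 (C(j, m) = (0 + 2)² = 2² = 4)
(C(1780, (p(3, -2) + 9)*16) + 562737) + (-1058506 - 1620161) = (4 + 562737) + (-1058506 - 1620161) = 562741 - 2678667 = -2115926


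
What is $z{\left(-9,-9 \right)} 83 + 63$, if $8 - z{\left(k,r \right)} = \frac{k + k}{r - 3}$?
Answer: $\frac{1205}{2} \approx 602.5$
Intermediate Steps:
$z{\left(k,r \right)} = 8 - \frac{2 k}{-3 + r}$ ($z{\left(k,r \right)} = 8 - \frac{k + k}{r - 3} = 8 - \frac{2 k}{-3 + r}$)
$z{\left(-9,-9 \right)} 83 + 63 = \frac{2 \left(-12 - -9 + 4 \left(-9\right)\right)}{-3 - 9} \cdot 83 + 63 = \frac{2 \left(-12 + 9 - 36\right)}{-12} \cdot 83 + 63 = 2 \left(- \frac{1}{12}\right) \left(-39\right) 83 + 63 = \frac{13}{2} \cdot 83 + 63 = \frac{1079}{2} + 63 = \frac{1205}{2}$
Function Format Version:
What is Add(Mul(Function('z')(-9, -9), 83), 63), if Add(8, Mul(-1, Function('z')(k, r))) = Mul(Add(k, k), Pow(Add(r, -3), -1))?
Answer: Rational(1205, 2) ≈ 602.50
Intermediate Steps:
Function('z')(k, r) = Add(8, Mul(-2, k, Pow(Add(-3, r), -1))) (Function('z')(k, r) = Add(8, Mul(-1, Mul(Add(k, k), Pow(Add(r, -3), -1)))) = Add(8, Mul(-1, Mul(Mul(2, k), Pow(Add(-3, r), -1)))) = Add(8, Mul(-1, Mul(2, k, Pow(Add(-3, r), -1)))) = Add(8, Mul(-2, k, Pow(Add(-3, r), -1))))
Add(Mul(Function('z')(-9, -9), 83), 63) = Add(Mul(Mul(2, Pow(Add(-3, -9), -1), Add(-12, Mul(-1, -9), Mul(4, -9))), 83), 63) = Add(Mul(Mul(2, Pow(-12, -1), Add(-12, 9, -36)), 83), 63) = Add(Mul(Mul(2, Rational(-1, 12), -39), 83), 63) = Add(Mul(Rational(13, 2), 83), 63) = Add(Rational(1079, 2), 63) = Rational(1205, 2)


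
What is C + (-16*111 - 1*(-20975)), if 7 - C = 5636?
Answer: 13570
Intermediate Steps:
C = -5629 (C = 7 - 1*5636 = 7 - 5636 = -5629)
C + (-16*111 - 1*(-20975)) = -5629 + (-16*111 - 1*(-20975)) = -5629 + (-1776 + 20975) = -5629 + 19199 = 13570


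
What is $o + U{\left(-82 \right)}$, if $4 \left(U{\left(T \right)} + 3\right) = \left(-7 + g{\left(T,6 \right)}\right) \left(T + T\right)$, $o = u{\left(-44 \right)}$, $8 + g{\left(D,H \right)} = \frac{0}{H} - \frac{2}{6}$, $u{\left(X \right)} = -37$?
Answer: $\frac{1766}{3} \approx 588.67$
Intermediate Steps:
$g{\left(D,H \right)} = - \frac{25}{3}$ ($g{\left(D,H \right)} = -8 + \left(\frac{0}{H} - \frac{2}{6}\right) = -8 + \left(0 - \frac{1}{3}\right) = -8 - \frac{1}{3} = - \frac{25}{3}$)
$o = -37$
$U{\left(T \right)} = -3 - \frac{23 T}{3}$ ($U{\left(T \right)} = -3 + \frac{\left(-7 - \frac{25}{3}\right) \left(T + T\right)}{4} = -3 + \frac{\left(- \frac{46}{3}\right) 2 T}{4} = -3 + \frac{\left(- \frac{92}{3}\right) T}{4} = -3 - \frac{23 T}{3}$)
$o + U{\left(-82 \right)} = -37 - - \frac{1877}{3} = -37 + \left(-3 + \frac{1886}{3}\right) = -37 + \frac{1877}{3} = \frac{1766}{3}$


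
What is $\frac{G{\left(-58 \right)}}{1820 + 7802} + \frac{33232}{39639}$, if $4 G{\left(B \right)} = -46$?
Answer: $\frac{638604911}{762812916} \approx 0.83717$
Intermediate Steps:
$G{\left(B \right)} = - \frac{23}{2}$ ($G{\left(B \right)} = \frac{1}{4} \left(-46\right) = - \frac{23}{2}$)
$\frac{G{\left(-58 \right)}}{1820 + 7802} + \frac{33232}{39639} = - \frac{23}{2 \left(1820 + 7802\right)} + \frac{33232}{39639} = - \frac{23}{2 \cdot 9622} + 33232 \cdot \frac{1}{39639} = \left(- \frac{23}{2}\right) \frac{1}{9622} + \frac{33232}{39639} = - \frac{23}{19244} + \frac{33232}{39639} = \frac{638604911}{762812916}$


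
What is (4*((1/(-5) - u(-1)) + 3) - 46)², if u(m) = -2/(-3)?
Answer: 315844/225 ≈ 1403.8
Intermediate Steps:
u(m) = ⅔ (u(m) = -2*(-⅓) = ⅔)
(4*((1/(-5) - u(-1)) + 3) - 46)² = (4*((1/(-5) - 1*⅔) + 3) - 46)² = (4*((-⅕ - ⅔) + 3) - 46)² = (4*(-13/15 + 3) - 46)² = (4*(32/15) - 46)² = (128/15 - 46)² = (-562/15)² = 315844/225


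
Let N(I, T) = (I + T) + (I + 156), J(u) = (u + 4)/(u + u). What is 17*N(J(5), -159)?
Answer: -102/5 ≈ -20.400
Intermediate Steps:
J(u) = (4 + u)/(2*u) (J(u) = (4 + u)/((2*u)) = (4 + u)*(1/(2*u)) = (4 + u)/(2*u))
N(I, T) = 156 + T + 2*I (N(I, T) = (I + T) + (156 + I) = 156 + T + 2*I)
17*N(J(5), -159) = 17*(156 - 159 + 2*((½)*(4 + 5)/5)) = 17*(156 - 159 + 2*((½)*(⅕)*9)) = 17*(156 - 159 + 2*(9/10)) = 17*(156 - 159 + 9/5) = 17*(-6/5) = -102/5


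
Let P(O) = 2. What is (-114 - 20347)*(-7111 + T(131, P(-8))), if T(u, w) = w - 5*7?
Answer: 146173384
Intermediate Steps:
T(u, w) = -35 + w (T(u, w) = w - 35 = -35 + w)
(-114 - 20347)*(-7111 + T(131, P(-8))) = (-114 - 20347)*(-7111 + (-35 + 2)) = -20461*(-7111 - 33) = -20461*(-7144) = 146173384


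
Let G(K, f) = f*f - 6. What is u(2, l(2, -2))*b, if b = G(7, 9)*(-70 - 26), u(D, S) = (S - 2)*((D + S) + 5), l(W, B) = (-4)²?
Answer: -2318400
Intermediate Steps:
l(W, B) = 16
u(D, S) = (-2 + S)*(5 + D + S)
G(K, f) = -6 + f² (G(K, f) = f² - 6 = -6 + f²)
b = -7200 (b = (-6 + 9²)*(-70 - 26) = (-6 + 81)*(-96) = 75*(-96) = -7200)
u(2, l(2, -2))*b = (-10 + 16² - 2*2 + 3*16 + 2*16)*(-7200) = (-10 + 256 - 4 + 48 + 32)*(-7200) = 322*(-7200) = -2318400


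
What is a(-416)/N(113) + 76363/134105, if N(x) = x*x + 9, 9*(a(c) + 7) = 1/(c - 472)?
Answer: 7790822676463/13695040770480 ≈ 0.56888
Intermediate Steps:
a(c) = -7 + 1/(9*(-472 + c)) (a(c) = -7 + 1/(9*(c - 472)) = -7 + 1/(9*(-472 + c)))
N(x) = 9 + x**2 (N(x) = x**2 + 9 = 9 + x**2)
a(-416)/N(113) + 76363/134105 = ((29737 - 63*(-416))/(9*(-472 - 416)))/(9 + 113**2) + 76363/134105 = ((1/9)*(29737 + 26208)/(-888))/(9 + 12769) + 76363*(1/134105) = ((1/9)*(-1/888)*55945)/12778 + 76363/134105 = -55945/7992*1/12778 + 76363/134105 = -55945/102121776 + 76363/134105 = 7790822676463/13695040770480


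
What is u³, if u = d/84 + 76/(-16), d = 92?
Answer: -28934443/592704 ≈ -48.818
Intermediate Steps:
u = -307/84 (u = 92/84 + 76/(-16) = 92*(1/84) + 76*(-1/16) = 23/21 - 19/4 = -307/84 ≈ -3.6548)
u³ = (-307/84)³ = -28934443/592704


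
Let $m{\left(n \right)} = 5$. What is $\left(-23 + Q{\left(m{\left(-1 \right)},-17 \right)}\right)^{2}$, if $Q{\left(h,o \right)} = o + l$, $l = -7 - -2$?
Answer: $2025$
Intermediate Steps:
$l = -5$ ($l = -7 + 2 = -5$)
$Q{\left(h,o \right)} = -5 + o$ ($Q{\left(h,o \right)} = o - 5 = -5 + o$)
$\left(-23 + Q{\left(m{\left(-1 \right)},-17 \right)}\right)^{2} = \left(-23 - 22\right)^{2} = \left(-45\right)^{2} = 2025$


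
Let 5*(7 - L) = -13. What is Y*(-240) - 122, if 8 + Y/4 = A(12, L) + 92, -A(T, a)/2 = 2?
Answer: -76922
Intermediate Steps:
L = 48/5 (L = 7 - ⅕*(-13) = 7 + 13/5 = 48/5 ≈ 9.6000)
A(T, a) = -4 (A(T, a) = -2*2 = -4)
Y = 320 (Y = -32 + 4*(-4 + 92) = -32 + 4*88 = -32 + 352 = 320)
Y*(-240) - 122 = 320*(-240) - 122 = -76800 - 122 = -76922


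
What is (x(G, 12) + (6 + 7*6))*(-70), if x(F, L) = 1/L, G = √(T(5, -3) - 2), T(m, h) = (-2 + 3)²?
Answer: -20195/6 ≈ -3365.8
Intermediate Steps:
T(m, h) = 1 (T(m, h) = 1² = 1)
G = I (G = √(1 - 2) = √(-1) = I ≈ 1.0*I)
(x(G, 12) + (6 + 7*6))*(-70) = (1/12 + (6 + 7*6))*(-70) = (1/12 + (6 + 42))*(-70) = (1/12 + 48)*(-70) = (577/12)*(-70) = -20195/6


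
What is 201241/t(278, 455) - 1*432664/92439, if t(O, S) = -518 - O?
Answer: -18946917343/73581444 ≈ -257.50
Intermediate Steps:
201241/t(278, 455) - 1*432664/92439 = 201241/(-518 - 1*278) - 1*432664/92439 = 201241/(-518 - 278) - 432664*1/92439 = 201241/(-796) - 432664/92439 = 201241*(-1/796) - 432664/92439 = -201241/796 - 432664/92439 = -18946917343/73581444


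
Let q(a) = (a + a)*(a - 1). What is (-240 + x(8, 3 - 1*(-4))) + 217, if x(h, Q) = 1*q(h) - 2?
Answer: 87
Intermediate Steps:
q(a) = 2*a*(-1 + a) (q(a) = (2*a)*(-1 + a) = 2*a*(-1 + a))
x(h, Q) = -2 + 2*h*(-1 + h) (x(h, Q) = 1*(2*h*(-1 + h)) - 2 = 2*h*(-1 + h) - 2 = -2 + 2*h*(-1 + h))
(-240 + x(8, 3 - 1*(-4))) + 217 = (-240 + (-2 + 2*8*(-1 + 8))) + 217 = (-240 + (-2 + 2*8*7)) + 217 = (-240 + (-2 + 112)) + 217 = (-240 + 110) + 217 = -130 + 217 = 87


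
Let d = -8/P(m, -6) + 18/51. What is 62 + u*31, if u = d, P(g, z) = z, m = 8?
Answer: 5828/51 ≈ 114.27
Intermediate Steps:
d = 86/51 (d = -8/(-6) + 18/51 = -8*(-⅙) + 18*(1/51) = 4/3 + 6/17 = 86/51 ≈ 1.6863)
u = 86/51 ≈ 1.6863
62 + u*31 = 62 + (86/51)*31 = 62 + 2666/51 = 5828/51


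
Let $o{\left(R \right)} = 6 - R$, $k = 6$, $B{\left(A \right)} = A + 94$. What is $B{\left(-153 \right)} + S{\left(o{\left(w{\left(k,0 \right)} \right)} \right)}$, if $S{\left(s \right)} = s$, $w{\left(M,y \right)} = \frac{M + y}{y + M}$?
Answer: $-54$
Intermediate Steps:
$B{\left(A \right)} = 94 + A$
$w{\left(M,y \right)} = 1$ ($w{\left(M,y \right)} = \frac{M + y}{M + y} = 1$)
$B{\left(-153 \right)} + S{\left(o{\left(w{\left(k,0 \right)} \right)} \right)} = \left(94 - 153\right) + \left(6 - 1\right) = -59 + \left(6 - 1\right) = -59 + 5 = -54$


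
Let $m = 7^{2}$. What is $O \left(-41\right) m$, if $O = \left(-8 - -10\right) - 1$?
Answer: $-2009$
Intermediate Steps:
$m = 49$
$O = 1$ ($O = \left(-8 + 10\right) - 1 = 2 - 1 = 1$)
$O \left(-41\right) m = 1 \left(-41\right) 49 = \left(-41\right) 49 = -2009$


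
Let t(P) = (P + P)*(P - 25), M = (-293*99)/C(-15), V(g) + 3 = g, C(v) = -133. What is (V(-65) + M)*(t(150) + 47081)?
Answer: 241212929/19 ≈ 1.2695e+7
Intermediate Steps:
V(g) = -3 + g
M = 29007/133 (M = -293*99/(-133) = -29007*(-1/133) = 29007/133 ≈ 218.10)
t(P) = 2*P*(-25 + P) (t(P) = (2*P)*(-25 + P) = 2*P*(-25 + P))
(V(-65) + M)*(t(150) + 47081) = ((-3 - 65) + 29007/133)*(2*150*(-25 + 150) + 47081) = (-68 + 29007/133)*(2*150*125 + 47081) = 19963*(37500 + 47081)/133 = (19963/133)*84581 = 241212929/19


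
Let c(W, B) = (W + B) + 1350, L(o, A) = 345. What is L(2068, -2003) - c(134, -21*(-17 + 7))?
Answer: -1349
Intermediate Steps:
c(W, B) = 1350 + B + W (c(W, B) = (B + W) + 1350 = 1350 + B + W)
L(2068, -2003) - c(134, -21*(-17 + 7)) = 345 - (1350 - 21*(-17 + 7) + 134) = 345 - (1350 - 21*(-10) + 134) = 345 - (1350 + 210 + 134) = 345 - 1*1694 = 345 - 1694 = -1349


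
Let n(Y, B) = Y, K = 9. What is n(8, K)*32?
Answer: 256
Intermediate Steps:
n(8, K)*32 = 8*32 = 256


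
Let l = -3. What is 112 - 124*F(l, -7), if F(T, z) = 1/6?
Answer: 274/3 ≈ 91.333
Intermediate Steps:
F(T, z) = 1/6 (F(T, z) = 1*(1/6) = 1/6)
112 - 124*F(l, -7) = 112 - 124*1/6 = 112 - 62/3 = 274/3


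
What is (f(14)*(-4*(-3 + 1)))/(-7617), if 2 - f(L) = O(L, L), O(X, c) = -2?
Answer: -32/7617 ≈ -0.0042011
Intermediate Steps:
f(L) = 4 (f(L) = 2 - 1*(-2) = 2 + 2 = 4)
(f(14)*(-4*(-3 + 1)))/(-7617) = (4*(-4*(-3 + 1)))/(-7617) = (4*(-4*(-2)))*(-1/7617) = (4*8)*(-1/7617) = 32*(-1/7617) = -32/7617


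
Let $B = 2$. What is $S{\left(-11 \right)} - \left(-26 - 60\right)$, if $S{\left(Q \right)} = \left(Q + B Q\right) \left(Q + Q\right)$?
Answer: $812$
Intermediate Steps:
$S{\left(Q \right)} = 6 Q^{2}$ ($S{\left(Q \right)} = \left(Q + 2 Q\right) \left(Q + Q\right) = 3 Q 2 Q = 6 Q^{2}$)
$S{\left(-11 \right)} - \left(-26 - 60\right) = 6 \left(-11\right)^{2} - \left(-26 - 60\right) = 6 \cdot 121 - -86 = 726 + 86 = 812$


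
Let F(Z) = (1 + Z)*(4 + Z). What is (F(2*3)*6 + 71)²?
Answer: 241081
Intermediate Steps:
(F(2*3)*6 + 71)² = ((4 + (2*3)² + 5*(2*3))*6 + 71)² = ((4 + 6² + 5*6)*6 + 71)² = ((4 + 36 + 30)*6 + 71)² = (70*6 + 71)² = (420 + 71)² = 491² = 241081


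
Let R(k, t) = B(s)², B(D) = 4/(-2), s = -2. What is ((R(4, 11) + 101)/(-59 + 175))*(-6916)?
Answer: -181545/29 ≈ -6260.2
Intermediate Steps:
B(D) = -2 (B(D) = 4*(-½) = -2)
R(k, t) = 4 (R(k, t) = (-2)² = 4)
((R(4, 11) + 101)/(-59 + 175))*(-6916) = ((4 + 101)/(-59 + 175))*(-6916) = (105/116)*(-6916) = -181545/29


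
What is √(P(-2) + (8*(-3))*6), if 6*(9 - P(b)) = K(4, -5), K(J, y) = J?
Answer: I*√1221/3 ≈ 11.648*I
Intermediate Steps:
P(b) = 25/3 (P(b) = 9 - ⅙*4 = 9 - ⅔ = 25/3)
√(P(-2) + (8*(-3))*6) = √(25/3 + (8*(-3))*6) = √(25/3 - 24*6) = √(25/3 - 144) = √(-407/3) = I*√1221/3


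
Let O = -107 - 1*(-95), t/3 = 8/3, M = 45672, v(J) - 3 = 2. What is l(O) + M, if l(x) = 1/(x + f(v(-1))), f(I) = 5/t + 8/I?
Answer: 17857712/391 ≈ 45672.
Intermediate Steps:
v(J) = 5 (v(J) = 3 + 2 = 5)
t = 8 (t = 3*(8/3) = 8)
f(I) = 5/8 + 8/I
O = -12 (O = -107 + 95 = -12)
l(x) = 1/(89/40 + x) (l(x) = 1/(x + (5/8 + 8/5)) = 1/(x + 89/40) = 1/(89/40 + x))
l(O) + M = 40/(89 + 40*(-12)) + 45672 = 40/(89 - 480) + 45672 = 40/(-391) + 45672 = 40*(-1/391) + 45672 = -40/391 + 45672 = 17857712/391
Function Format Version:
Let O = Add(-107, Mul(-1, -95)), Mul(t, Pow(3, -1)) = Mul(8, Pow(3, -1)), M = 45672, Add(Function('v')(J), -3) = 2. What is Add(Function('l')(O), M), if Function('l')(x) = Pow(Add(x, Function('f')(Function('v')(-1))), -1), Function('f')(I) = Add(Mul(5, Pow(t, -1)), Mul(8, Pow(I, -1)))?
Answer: Rational(17857712, 391) ≈ 45672.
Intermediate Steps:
Function('v')(J) = 5 (Function('v')(J) = Add(3, 2) = 5)
t = 8 (t = Mul(3, Mul(8, Pow(3, -1))) = Mul(3, Mul(8, Rational(1, 3))) = Mul(3, Rational(8, 3)) = 8)
Function('f')(I) = Add(Rational(5, 8), Mul(8, Pow(I, -1))) (Function('f')(I) = Add(Mul(5, Pow(8, -1)), Mul(8, Pow(I, -1))) = Add(Mul(5, Rational(1, 8)), Mul(8, Pow(I, -1))) = Add(Rational(5, 8), Mul(8, Pow(I, -1))))
O = -12 (O = Add(-107, 95) = -12)
Function('l')(x) = Pow(Add(Rational(89, 40), x), -1) (Function('l')(x) = Pow(Add(x, Add(Rational(5, 8), Mul(8, Pow(5, -1)))), -1) = Pow(Add(x, Add(Rational(5, 8), Mul(8, Rational(1, 5)))), -1) = Pow(Add(x, Add(Rational(5, 8), Rational(8, 5))), -1) = Pow(Add(x, Rational(89, 40)), -1) = Pow(Add(Rational(89, 40), x), -1))
Add(Function('l')(O), M) = Add(Mul(40, Pow(Add(89, Mul(40, -12)), -1)), 45672) = Add(Mul(40, Pow(Add(89, -480), -1)), 45672) = Add(Mul(40, Pow(-391, -1)), 45672) = Add(Mul(40, Rational(-1, 391)), 45672) = Add(Rational(-40, 391), 45672) = Rational(17857712, 391)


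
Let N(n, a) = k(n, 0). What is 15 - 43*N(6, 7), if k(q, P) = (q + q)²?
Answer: -6177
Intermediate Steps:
k(q, P) = 4*q² (k(q, P) = (2*q)² = 4*q²)
N(n, a) = 4*n²
15 - 43*N(6, 7) = 15 - 172*6² = 15 - 172*36 = 15 - 43*144 = 15 - 6192 = -6177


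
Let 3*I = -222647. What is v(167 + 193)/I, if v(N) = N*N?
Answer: -388800/222647 ≈ -1.7463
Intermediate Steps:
v(N) = N²
I = -222647/3 (I = (⅓)*(-222647) = -222647/3 ≈ -74216.)
v(167 + 193)/I = (167 + 193)²/(-222647/3) = 360²*(-3/222647) = 129600*(-3/222647) = -388800/222647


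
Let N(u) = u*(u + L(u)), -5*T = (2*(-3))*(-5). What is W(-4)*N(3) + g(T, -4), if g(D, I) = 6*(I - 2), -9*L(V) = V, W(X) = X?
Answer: -68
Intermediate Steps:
L(V) = -V/9
T = -6 (T = -2*(-3)*(-5)/5 = -(-6)*(-5)/5 = -⅕*30 = -6)
g(D, I) = -12 + 6*I (g(D, I) = 6*(-2 + I) = -12 + 6*I)
N(u) = 8*u²/9 (N(u) = u*(u - u/9) = u*(8*u/9) = 8*u²/9)
W(-4)*N(3) + g(T, -4) = -32*3²/9 + (-12 + 6*(-4)) = -32*9/9 + (-12 - 24) = -4*8 - 36 = -32 - 36 = -68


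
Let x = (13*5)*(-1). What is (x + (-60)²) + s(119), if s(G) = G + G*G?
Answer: 17815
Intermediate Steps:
x = -65 (x = 65*(-1) = -65)
s(G) = G + G²
(x + (-60)²) + s(119) = (-65 + (-60)²) + 119*(1 + 119) = (-65 + 3600) + 119*120 = 3535 + 14280 = 17815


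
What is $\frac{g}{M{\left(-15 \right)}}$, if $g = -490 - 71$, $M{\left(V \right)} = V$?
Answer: $\frac{187}{5} \approx 37.4$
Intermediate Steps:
$g = -561$
$\frac{g}{M{\left(-15 \right)}} = - \frac{561}{-15} = \left(-561\right) \left(- \frac{1}{15}\right) = \frac{187}{5}$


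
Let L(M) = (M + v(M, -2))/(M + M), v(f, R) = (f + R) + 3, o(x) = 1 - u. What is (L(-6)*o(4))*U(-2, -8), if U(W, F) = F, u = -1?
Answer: -44/3 ≈ -14.667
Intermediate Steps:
o(x) = 2 (o(x) = 1 - 1*(-1) = 1 + 1 = 2)
v(f, R) = 3 + R + f (v(f, R) = (R + f) + 3 = 3 + R + f)
L(M) = (1 + 2*M)/(2*M) (L(M) = (M + (3 - 2 + M))/(M + M) = (M + (1 + M))/((2*M)) = (1 + 2*M)*(1/(2*M)) = (1 + 2*M)/(2*M))
(L(-6)*o(4))*U(-2, -8) = (((½ - 6)/(-6))*2)*(-8) = (-⅙*(-11/2)*2)*(-8) = ((11/12)*2)*(-8) = (11/6)*(-8) = -44/3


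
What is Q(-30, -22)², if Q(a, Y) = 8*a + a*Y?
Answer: 176400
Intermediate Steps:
Q(a, Y) = 8*a + Y*a
Q(-30, -22)² = (-30*(8 - 22))² = (-30*(-14))² = 420² = 176400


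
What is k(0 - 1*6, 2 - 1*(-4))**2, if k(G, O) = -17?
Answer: 289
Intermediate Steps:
k(0 - 1*6, 2 - 1*(-4))**2 = (-17)**2 = 289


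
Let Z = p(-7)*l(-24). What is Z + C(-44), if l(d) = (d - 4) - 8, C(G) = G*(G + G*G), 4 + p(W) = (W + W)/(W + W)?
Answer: -83140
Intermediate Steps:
p(W) = -3 (p(W) = -4 + (W + W)/(W + W) = -4 + (2*W)/((2*W)) = -4 + (2*W)*(1/(2*W)) = -4 + 1 = -3)
C(G) = G*(G + G²)
l(d) = -12 + d (l(d) = (-4 + d) - 8 = -12 + d)
Z = 108 (Z = -3*(-12 - 24) = -3*(-36) = 108)
Z + C(-44) = 108 + (-44)²*(1 - 44) = 108 + 1936*(-43) = 108 - 83248 = -83140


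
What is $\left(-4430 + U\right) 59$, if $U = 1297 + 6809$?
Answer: $216884$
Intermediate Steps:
$U = 8106$
$\left(-4430 + U\right) 59 = \left(-4430 + 8106\right) 59 = 3676 \cdot 59 = 216884$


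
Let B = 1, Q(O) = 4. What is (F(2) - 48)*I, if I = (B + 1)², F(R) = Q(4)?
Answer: -176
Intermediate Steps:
F(R) = 4
I = 4 (I = (1 + 1)² = 2² = 4)
(F(2) - 48)*I = (4 - 48)*4 = -44*4 = -176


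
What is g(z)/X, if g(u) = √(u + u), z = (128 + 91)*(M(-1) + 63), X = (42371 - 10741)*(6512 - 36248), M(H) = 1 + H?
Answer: -√3066/313516560 ≈ -1.7661e-7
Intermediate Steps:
X = -940549680 (X = 31630*(-29736) = -940549680)
z = 13797 (z = (128 + 91)*((1 - 1) + 63) = 219*(0 + 63) = 219*63 = 13797)
g(u) = √2*√u (g(u) = √(2*u) = √2*√u)
g(z)/X = (√2*√13797)/(-940549680) = (√2*(3*√1533))*(-1/940549680) = (3*√3066)*(-1/940549680) = -√3066/313516560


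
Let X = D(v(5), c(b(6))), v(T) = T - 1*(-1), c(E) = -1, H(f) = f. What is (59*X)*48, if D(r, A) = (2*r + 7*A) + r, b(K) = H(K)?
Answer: 31152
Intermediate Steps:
b(K) = K
v(T) = 1 + T (v(T) = T + 1 = 1 + T)
D(r, A) = 3*r + 7*A
X = 11 (X = 3*(1 + 5) + 7*(-1) = 3*6 - 7 = 18 - 7 = 11)
(59*X)*48 = (59*11)*48 = 649*48 = 31152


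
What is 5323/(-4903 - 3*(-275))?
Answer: -5323/4078 ≈ -1.3053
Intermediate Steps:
5323/(-4903 - 3*(-275)) = 5323/(-4903 - 1*(-825)) = 5323/(-4903 + 825) = 5323/(-4078) = 5323*(-1/4078) = -5323/4078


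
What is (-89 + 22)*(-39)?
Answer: 2613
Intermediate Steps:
(-89 + 22)*(-39) = -67*(-39) = 2613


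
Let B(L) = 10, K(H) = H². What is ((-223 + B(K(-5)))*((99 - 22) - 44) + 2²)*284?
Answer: -1995100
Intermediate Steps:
((-223 + B(K(-5)))*((99 - 22) - 44) + 2²)*284 = ((-223 + 10)*((99 - 22) - 44) + 2²)*284 = (-213*(77 - 44) + 4)*284 = (-213*33 + 4)*284 = (-7029 + 4)*284 = -7025*284 = -1995100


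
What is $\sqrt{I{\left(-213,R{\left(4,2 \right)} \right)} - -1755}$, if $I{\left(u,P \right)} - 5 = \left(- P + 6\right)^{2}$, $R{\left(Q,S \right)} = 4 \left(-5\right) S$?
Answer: $2 \sqrt{969} \approx 62.258$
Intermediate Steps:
$R{\left(Q,S \right)} = - 20 S$
$I{\left(u,P \right)} = 5 + \left(6 - P\right)^{2}$ ($I{\left(u,P \right)} = 5 + \left(- P + 6\right)^{2} = 5 + \left(6 - P\right)^{2}$)
$\sqrt{I{\left(-213,R{\left(4,2 \right)} \right)} - -1755} = \sqrt{\left(5 + \left(-6 - 40\right)^{2}\right) - -1755} = \sqrt{\left(5 + \left(-6 - 40\right)^{2}\right) + 1755} = \sqrt{\left(5 + \left(-46\right)^{2}\right) + 1755} = \sqrt{\left(5 + 2116\right) + 1755} = \sqrt{2121 + 1755} = \sqrt{3876} = 2 \sqrt{969}$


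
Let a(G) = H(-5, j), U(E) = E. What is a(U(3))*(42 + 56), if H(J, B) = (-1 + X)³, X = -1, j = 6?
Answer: -784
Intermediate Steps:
H(J, B) = -8 (H(J, B) = (-1 - 1)³ = (-2)³ = -8)
a(G) = -8
a(U(3))*(42 + 56) = -8*(42 + 56) = -8*98 = -784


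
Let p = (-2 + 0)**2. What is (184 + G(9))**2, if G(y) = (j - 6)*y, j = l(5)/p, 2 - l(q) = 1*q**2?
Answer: 97969/16 ≈ 6123.1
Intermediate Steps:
l(q) = 2 - q**2
p = 4 (p = (-2)**2 = 4)
j = -23/4 (j = (2 - 1*5**2)/4 = (2 - 1*25)*(1/4) = (2 - 25)*(1/4) = -23*1/4 = -23/4 ≈ -5.7500)
G(y) = -47*y/4 (G(y) = (-23/4 - 6)*y = -47*y/4)
(184 + G(9))**2 = (184 - 47/4*9)**2 = (184 - 423/4)**2 = (313/4)**2 = 97969/16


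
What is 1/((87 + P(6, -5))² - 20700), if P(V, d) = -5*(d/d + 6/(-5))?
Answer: -1/12956 ≈ -7.7184e-5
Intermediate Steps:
P(V, d) = 1 (P(V, d) = -5*(1 + 6*(-⅕)) = -5*(1 - 6/5) = -5*(-⅕) = 1)
1/((87 + P(6, -5))² - 20700) = 1/((87 + 1)² - 20700) = 1/(88² - 20700) = 1/(7744 - 20700) = 1/(-12956) = -1/12956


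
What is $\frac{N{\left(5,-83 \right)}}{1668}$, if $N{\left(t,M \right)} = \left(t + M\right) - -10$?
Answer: $- \frac{17}{417} \approx -0.040767$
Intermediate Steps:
$N{\left(t,M \right)} = 10 + M + t$ ($N{\left(t,M \right)} = \left(M + t\right) + 10 = 10 + M + t$)
$\frac{N{\left(5,-83 \right)}}{1668} = \frac{10 - 83 + 5}{1668} = \left(-68\right) \frac{1}{1668} = - \frac{17}{417}$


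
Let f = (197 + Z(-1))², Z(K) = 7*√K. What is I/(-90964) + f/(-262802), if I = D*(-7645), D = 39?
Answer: 37414982835/11952760564 - 1379*I/131401 ≈ 3.1302 - 0.010495*I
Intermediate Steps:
I = -298155 (I = 39*(-7645) = -298155)
f = (197 + 7*I)² (f = (197 + 7*√(-1))² = (197 + 7*I)² ≈ 38760.0 + 2758.0*I)
I/(-90964) + f/(-262802) = -298155/(-90964) + (38760 + 2758*I)/(-262802) = -298155*(-1/90964) + (38760 + 2758*I)*(-1/262802) = 298155/90964 + (-19380/131401 - 1379*I/131401) = 37414982835/11952760564 - 1379*I/131401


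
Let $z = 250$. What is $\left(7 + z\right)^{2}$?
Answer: $66049$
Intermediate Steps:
$\left(7 + z\right)^{2} = \left(7 + 250\right)^{2} = 257^{2} = 66049$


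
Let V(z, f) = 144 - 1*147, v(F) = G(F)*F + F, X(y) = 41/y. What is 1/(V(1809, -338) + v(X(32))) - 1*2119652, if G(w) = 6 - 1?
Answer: -158973884/75 ≈ -2.1197e+6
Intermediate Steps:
G(w) = 5
v(F) = 6*F (v(F) = 5*F + F = 6*F)
V(z, f) = -3 (V(z, f) = 144 - 147 = -3)
1/(V(1809, -338) + v(X(32))) - 1*2119652 = 1/(-3 + 6*(41/32)) - 1*2119652 = 1/(-3 + 6*(41*(1/32))) - 2119652 = 1/(-3 + 6*(41/32)) - 2119652 = 1/(-3 + 123/16) - 2119652 = 1/(75/16) - 2119652 = 16/75 - 2119652 = -158973884/75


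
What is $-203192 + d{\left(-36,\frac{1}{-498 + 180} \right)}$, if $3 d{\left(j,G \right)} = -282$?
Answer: $-203286$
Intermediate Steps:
$d{\left(j,G \right)} = -94$ ($d{\left(j,G \right)} = \frac{1}{3} \left(-282\right) = -94$)
$-203192 + d{\left(-36,\frac{1}{-498 + 180} \right)} = -203192 - 94 = -203286$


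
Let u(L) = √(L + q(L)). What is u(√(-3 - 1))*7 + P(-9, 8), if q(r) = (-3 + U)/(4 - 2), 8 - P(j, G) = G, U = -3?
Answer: 7*√(-3 + 2*I) ≈ 3.8518 + 12.721*I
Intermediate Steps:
P(j, G) = 8 - G
q(r) = -3 (q(r) = (-3 - 3)/(4 - 2) = -6/2 = -6*½ = -3)
u(L) = √(-3 + L) (u(L) = √(L - 3) = √(-3 + L))
u(√(-3 - 1))*7 + P(-9, 8) = √(-3 + √(-3 - 1))*7 + (8 - 1*8) = √(-3 + √(-4))*7 + (8 - 8) = √(-3 + 2*I)*7 + 0 = 7*√(-3 + 2*I) + 0 = 7*√(-3 + 2*I)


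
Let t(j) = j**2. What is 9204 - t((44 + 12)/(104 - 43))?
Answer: 34244948/3721 ≈ 9203.2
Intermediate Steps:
9204 - t((44 + 12)/(104 - 43)) = 9204 - ((44 + 12)/(104 - 43))**2 = 9204 - (56/61)**2 = 9204 - 1*3136/3721 = 9204 - 3136/3721 = 34244948/3721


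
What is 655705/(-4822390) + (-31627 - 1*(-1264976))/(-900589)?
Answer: -1307642118871/868598277542 ≈ -1.5055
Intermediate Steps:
655705/(-4822390) + (-31627 - 1*(-1264976))/(-900589) = 655705*(-1/4822390) + (-31627 + 1264976)*(-1/900589) = -131141/964478 + 1233349*(-1/900589) = -131141/964478 - 1233349/900589 = -1307642118871/868598277542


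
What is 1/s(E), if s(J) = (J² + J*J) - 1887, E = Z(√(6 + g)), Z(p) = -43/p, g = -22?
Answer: -8/16945 ≈ -0.00047212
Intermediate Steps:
E = 43*I/4 (E = -43/√(6 - 22) = -43*(-I/4) = -(-43)*I/4 = 43*I/4 ≈ 10.75*I)
s(J) = -1887 + 2*J² (s(J) = (J² + J²) - 1887 = 2*J² - 1887 = -1887 + 2*J²)
1/s(E) = 1/(-1887 + 2*(43*I/4)²) = 1/(-1887 + 2*(-1849/16)) = 1/(-1887 - 1849/8) = 1/(-16945/8) = -8/16945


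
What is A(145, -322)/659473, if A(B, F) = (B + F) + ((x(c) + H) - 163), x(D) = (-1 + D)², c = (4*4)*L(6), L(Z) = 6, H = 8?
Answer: 8693/659473 ≈ 0.013182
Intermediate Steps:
c = 96 (c = (4*4)*6 = 16*6 = 96)
A(B, F) = 8870 + B + F (A(B, F) = (B + F) + (((-1 + 96)² + 8) - 163) = (B + F) + ((95² + 8) - 163) = (B + F) + ((9025 + 8) - 163) = (B + F) + (9033 - 163) = (B + F) + 8870 = 8870 + B + F)
A(145, -322)/659473 = (8870 + 145 - 322)/659473 = 8693*(1/659473) = 8693/659473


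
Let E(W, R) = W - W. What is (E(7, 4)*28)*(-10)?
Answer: 0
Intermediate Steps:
E(W, R) = 0
(E(7, 4)*28)*(-10) = (0*28)*(-10) = 0*(-10) = 0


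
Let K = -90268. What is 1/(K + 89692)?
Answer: -1/576 ≈ -0.0017361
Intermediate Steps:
1/(K + 89692) = 1/(-90268 + 89692) = 1/(-576) = -1/576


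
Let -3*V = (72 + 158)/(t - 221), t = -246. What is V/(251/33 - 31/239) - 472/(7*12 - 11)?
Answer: -6476690337/1005104953 ≈ -6.4438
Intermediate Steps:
V = 230/1401 (V = -(72 + 158)/(3*(-246 - 221)) = -230/(3*(-467)) = -230*(-1)/(3*467) = -⅓*(-230/467) = 230/1401 ≈ 0.16417)
V/(251/33 - 31/239) - 472/(7*12 - 11) = 230/(1401*(251/33 - 31/239)) - 472/(7*12 - 11) = 230/(1401*(251*(1/33) - 31*1/239)) - 472/(84 - 11) = 230/(1401*(251/33 - 31/239)) - 472/73 = 230/(1401*(58966/7887)) - 472*1/73 = (230/1401)*(7887/58966) - 472/73 = 302335/13768561 - 472/73 = -6476690337/1005104953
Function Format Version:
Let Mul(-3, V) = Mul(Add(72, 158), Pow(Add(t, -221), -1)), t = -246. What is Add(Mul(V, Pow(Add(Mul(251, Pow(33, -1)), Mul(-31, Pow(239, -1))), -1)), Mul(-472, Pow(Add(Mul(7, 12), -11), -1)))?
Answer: Rational(-6476690337, 1005104953) ≈ -6.4438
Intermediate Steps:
V = Rational(230, 1401) (V = Mul(Rational(-1, 3), Mul(Add(72, 158), Pow(Add(-246, -221), -1))) = Mul(Rational(-1, 3), Mul(230, Pow(-467, -1))) = Mul(Rational(-1, 3), Mul(230, Rational(-1, 467))) = Mul(Rational(-1, 3), Rational(-230, 467)) = Rational(230, 1401) ≈ 0.16417)
Add(Mul(V, Pow(Add(Mul(251, Pow(33, -1)), Mul(-31, Pow(239, -1))), -1)), Mul(-472, Pow(Add(Mul(7, 12), -11), -1))) = Add(Mul(Rational(230, 1401), Pow(Add(Mul(251, Pow(33, -1)), Mul(-31, Pow(239, -1))), -1)), Mul(-472, Pow(Add(Mul(7, 12), -11), -1))) = Add(Mul(Rational(230, 1401), Pow(Add(Mul(251, Rational(1, 33)), Mul(-31, Rational(1, 239))), -1)), Mul(-472, Pow(Add(84, -11), -1))) = Add(Mul(Rational(230, 1401), Pow(Add(Rational(251, 33), Rational(-31, 239)), -1)), Mul(-472, Pow(73, -1))) = Add(Mul(Rational(230, 1401), Pow(Rational(58966, 7887), -1)), Mul(-472, Rational(1, 73))) = Add(Mul(Rational(230, 1401), Rational(7887, 58966)), Rational(-472, 73)) = Add(Rational(302335, 13768561), Rational(-472, 73)) = Rational(-6476690337, 1005104953)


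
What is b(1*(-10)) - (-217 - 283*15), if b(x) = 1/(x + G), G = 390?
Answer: 1695561/380 ≈ 4462.0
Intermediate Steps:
b(x) = 1/(390 + x) (b(x) = 1/(x + 390) = 1/(390 + x))
b(1*(-10)) - (-217 - 283*15) = 1/(390 + 1*(-10)) - (-217 - 283*15) = 1/(390 - 10) - (-217 - 4245) = 1/380 - 1*(-4462) = 1/380 + 4462 = 1695561/380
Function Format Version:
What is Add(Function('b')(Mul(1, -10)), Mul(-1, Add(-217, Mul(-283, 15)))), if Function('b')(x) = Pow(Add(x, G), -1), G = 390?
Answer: Rational(1695561, 380) ≈ 4462.0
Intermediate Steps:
Function('b')(x) = Pow(Add(390, x), -1) (Function('b')(x) = Pow(Add(x, 390), -1) = Pow(Add(390, x), -1))
Add(Function('b')(Mul(1, -10)), Mul(-1, Add(-217, Mul(-283, 15)))) = Add(Pow(Add(390, Mul(1, -10)), -1), Mul(-1, Add(-217, Mul(-283, 15)))) = Add(Pow(Add(390, -10), -1), Mul(-1, Add(-217, -4245))) = Add(Pow(380, -1), Mul(-1, -4462)) = Add(Rational(1, 380), 4462) = Rational(1695561, 380)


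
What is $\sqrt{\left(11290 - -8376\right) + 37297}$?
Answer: $\sqrt{56963} \approx 238.67$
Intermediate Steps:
$\sqrt{\left(11290 - -8376\right) + 37297} = \sqrt{\left(11290 + 8376\right) + 37297} = \sqrt{19666 + 37297} = \sqrt{56963}$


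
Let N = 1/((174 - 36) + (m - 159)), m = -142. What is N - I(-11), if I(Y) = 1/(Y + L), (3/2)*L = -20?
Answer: 416/11899 ≈ 0.034961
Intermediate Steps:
L = -40/3 (L = (⅔)*(-20) = -40/3 ≈ -13.333)
I(Y) = 1/(-40/3 + Y) (I(Y) = 1/(Y - 40/3) = 1/(-40/3 + Y))
N = -1/163 (N = 1/((174 - 36) + (-142 - 159)) = 1/(138 - 301) = 1/(-163) = -1/163 ≈ -0.0061350)
N - I(-11) = -1/163 - 3/(-40 + 3*(-11)) = -1/163 - 3/(-40 - 33) = -1/163 - 3/(-73) = -1/163 - 3*(-1)/73 = -1/163 - 1*(-3/73) = -1/163 + 3/73 = 416/11899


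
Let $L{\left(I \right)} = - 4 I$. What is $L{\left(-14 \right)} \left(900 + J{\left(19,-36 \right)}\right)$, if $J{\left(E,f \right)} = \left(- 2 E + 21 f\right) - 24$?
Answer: $4592$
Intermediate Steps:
$J{\left(E,f \right)} = -24 - 2 E + 21 f$
$L{\left(-14 \right)} \left(900 + J{\left(19,-36 \right)}\right) = \left(-4\right) \left(-14\right) \left(900 - 818\right) = 56 \left(900 - 818\right) = 56 \cdot 82 = 4592$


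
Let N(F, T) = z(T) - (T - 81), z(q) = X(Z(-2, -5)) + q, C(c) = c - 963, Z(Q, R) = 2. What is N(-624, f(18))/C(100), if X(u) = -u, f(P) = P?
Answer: -79/863 ≈ -0.091541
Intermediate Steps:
C(c) = -963 + c
z(q) = -2 + q (z(q) = -1*2 + q = -2 + q)
N(F, T) = 79 (N(F, T) = (-2 + T) - (T - 81) = (-2 + T) - (-81 + T) = (-2 + T) + (81 - T) = 79)
N(-624, f(18))/C(100) = 79/(-963 + 100) = 79/(-863) = 79*(-1/863) = -79/863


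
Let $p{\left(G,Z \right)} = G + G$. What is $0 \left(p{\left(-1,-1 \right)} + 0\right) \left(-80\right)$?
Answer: $0$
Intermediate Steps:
$p{\left(G,Z \right)} = 2 G$
$0 \left(p{\left(-1,-1 \right)} + 0\right) \left(-80\right) = 0 \left(2 \left(-1\right) + 0\right) \left(-80\right) = 0 \left(-2 + 0\right) \left(-80\right) = 0 \left(-2\right) \left(-80\right) = 0 \left(-80\right) = 0$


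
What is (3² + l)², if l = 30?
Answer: 1521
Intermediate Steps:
(3² + l)² = (3² + 30)² = (9 + 30)² = 39² = 1521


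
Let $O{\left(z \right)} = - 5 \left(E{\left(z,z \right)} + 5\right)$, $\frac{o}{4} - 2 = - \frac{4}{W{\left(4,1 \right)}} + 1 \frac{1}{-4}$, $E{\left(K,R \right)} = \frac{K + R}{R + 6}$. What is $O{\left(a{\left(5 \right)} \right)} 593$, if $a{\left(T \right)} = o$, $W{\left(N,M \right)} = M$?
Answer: $-32615$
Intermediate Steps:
$E{\left(K,R \right)} = \frac{K + R}{6 + R}$
$o = -9$ ($o = 8 + 4 \left(- \frac{4}{1} + 1 \frac{1}{-4}\right) = 8 + 4 \left(\left(-4\right) 1 + 1 \left(- \frac{1}{4}\right)\right) = 8 + 4 \left(-4 - \frac{1}{4}\right) = 8 + 4 \left(- \frac{17}{4}\right) = 8 - 17 = -9$)
$a{\left(T \right)} = -9$
$O{\left(z \right)} = -25 - \frac{10 z}{6 + z}$ ($O{\left(z \right)} = - 5 \left(\frac{z + z}{6 + z} + 5\right) = - 5 \left(\frac{2 z}{6 + z} + 5\right) = - 5 \left(5 + \frac{2 z}{6 + z}\right) = -25 - \frac{10 z}{6 + z}$)
$O{\left(a{\left(5 \right)} \right)} 593 = \frac{5 \left(-30 - -63\right)}{6 - 9} \cdot 593 = \frac{5 \left(-30 + 63\right)}{-3} \cdot 593 = 5 \left(- \frac{1}{3}\right) 33 \cdot 593 = \left(-55\right) 593 = -32615$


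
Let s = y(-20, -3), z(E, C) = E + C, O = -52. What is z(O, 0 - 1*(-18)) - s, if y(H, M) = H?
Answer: -14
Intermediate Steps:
z(E, C) = C + E
s = -20
z(O, 0 - 1*(-18)) - s = ((0 - 1*(-18)) - 52) - 1*(-20) = ((0 + 18) - 52) + 20 = (18 - 52) + 20 = -34 + 20 = -14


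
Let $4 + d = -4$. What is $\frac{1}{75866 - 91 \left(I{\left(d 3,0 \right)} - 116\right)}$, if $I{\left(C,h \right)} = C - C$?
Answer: $\frac{1}{86422} \approx 1.1571 \cdot 10^{-5}$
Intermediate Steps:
$d = -8$ ($d = -4 - 4 = -8$)
$I{\left(C,h \right)} = 0$
$\frac{1}{75866 - 91 \left(I{\left(d 3,0 \right)} - 116\right)} = \frac{1}{75866 - 91 \left(0 - 116\right)} = \frac{1}{75866 - -10556} = \frac{1}{75866 + 10556} = \frac{1}{86422}$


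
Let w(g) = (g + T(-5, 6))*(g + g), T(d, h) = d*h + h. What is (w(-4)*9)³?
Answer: 8193540096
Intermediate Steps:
T(d, h) = h + d*h
w(g) = 2*g*(-24 + g) (w(g) = (g + 6*(1 - 5))*(g + g) = (g + 6*(-4))*(2*g) = (g - 24)*(2*g) = (-24 + g)*(2*g) = 2*g*(-24 + g))
(w(-4)*9)³ = ((2*(-4)*(-24 - 4))*9)³ = ((2*(-4)*(-28))*9)³ = (224*9)³ = 2016³ = 8193540096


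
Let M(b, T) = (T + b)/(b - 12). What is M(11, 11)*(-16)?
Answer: 352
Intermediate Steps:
M(b, T) = (T + b)/(-12 + b)
M(11, 11)*(-16) = ((11 + 11)/(-12 + 11))*(-16) = (22/(-1))*(-16) = -1*22*(-16) = -22*(-16) = 352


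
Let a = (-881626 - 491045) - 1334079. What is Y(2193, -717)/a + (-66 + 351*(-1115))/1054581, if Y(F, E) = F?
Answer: -117979839487/317165235750 ≈ -0.37198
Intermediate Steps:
a = -2706750 (a = -1372671 - 1334079 = -2706750)
Y(2193, -717)/a + (-66 + 351*(-1115))/1054581 = 2193/(-2706750) + (-66 + 351*(-1115))/1054581 = 2193*(-1/2706750) + (-66 - 391365)*(1/1054581) = -731/902250 - 391431*1/1054581 = -731/902250 - 130477/351527 = -117979839487/317165235750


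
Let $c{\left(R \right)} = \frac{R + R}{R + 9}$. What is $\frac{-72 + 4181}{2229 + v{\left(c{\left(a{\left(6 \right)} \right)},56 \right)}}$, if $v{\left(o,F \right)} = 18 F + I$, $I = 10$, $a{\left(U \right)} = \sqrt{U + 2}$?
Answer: $\frac{4109}{3247} \approx 1.2655$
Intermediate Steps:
$a{\left(U \right)} = \sqrt{2 + U}$
$c{\left(R \right)} = \frac{2 R}{9 + R}$
$v{\left(o,F \right)} = 10 + 18 F$ ($v{\left(o,F \right)} = 18 F + 10 = 10 + 18 F$)
$\frac{-72 + 4181}{2229 + v{\left(c{\left(a{\left(6 \right)} \right)},56 \right)}} = \frac{-72 + 4181}{2229 + \left(10 + 18 \cdot 56\right)} = \frac{4109}{2229 + \left(10 + 1008\right)} = \frac{4109}{2229 + 1018} = \frac{4109}{3247}$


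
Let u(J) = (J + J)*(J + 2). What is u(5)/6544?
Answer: 35/3272 ≈ 0.010697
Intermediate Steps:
u(J) = 2*J*(2 + J) (u(J) = (2*J)*(2 + J) = 2*J*(2 + J))
u(5)/6544 = (2*5*(2 + 5))/6544 = (2*5*7)*(1/6544) = 70*(1/6544) = 35/3272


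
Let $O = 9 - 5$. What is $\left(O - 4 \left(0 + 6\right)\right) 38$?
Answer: $-760$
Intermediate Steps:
$O = 4$
$\left(O - 4 \left(0 + 6\right)\right) 38 = \left(4 - 4 \left(0 + 6\right)\right) 38 = \left(4 - 24\right) 38 = \left(-20\right) 38 = -760$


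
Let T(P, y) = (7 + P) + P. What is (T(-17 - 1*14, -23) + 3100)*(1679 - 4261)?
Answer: -7862190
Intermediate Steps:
T(P, y) = 7 + 2*P
(T(-17 - 1*14, -23) + 3100)*(1679 - 4261) = ((7 + 2*(-17 - 1*14)) + 3100)*(1679 - 4261) = ((7 + 2*(-17 - 14)) + 3100)*(-2582) = ((7 + 2*(-31)) + 3100)*(-2582) = ((7 - 62) + 3100)*(-2582) = (-55 + 3100)*(-2582) = 3045*(-2582) = -7862190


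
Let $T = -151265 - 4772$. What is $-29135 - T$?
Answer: $126902$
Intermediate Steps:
$T = -156037$
$-29135 - T = -29135 - -156037 = -29135 + 156037 = 126902$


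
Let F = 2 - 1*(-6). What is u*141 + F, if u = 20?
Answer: 2828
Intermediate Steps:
F = 8 (F = 2 + 6 = 8)
u*141 + F = 20*141 + 8 = 2820 + 8 = 2828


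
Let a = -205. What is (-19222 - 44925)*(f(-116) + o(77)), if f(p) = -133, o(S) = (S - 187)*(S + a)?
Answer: -894658209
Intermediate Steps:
o(S) = (-205 + S)*(-187 + S) (o(S) = (S - 187)*(S - 205) = (-187 + S)*(-205 + S) = (-205 + S)*(-187 + S))
(-19222 - 44925)*(f(-116) + o(77)) = (-19222 - 44925)*(-133 + (38335 + 77² - 392*77)) = -64147*(-133 + (38335 + 5929 - 30184)) = -64147*(-133 + 14080) = -64147*13947 = -894658209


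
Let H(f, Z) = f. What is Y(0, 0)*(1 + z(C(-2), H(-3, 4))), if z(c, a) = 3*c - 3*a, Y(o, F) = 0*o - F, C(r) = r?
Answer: 0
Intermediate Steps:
Y(o, F) = -F (Y(o, F) = 0 - F = -F)
z(c, a) = -3*a + 3*c
Y(0, 0)*(1 + z(C(-2), H(-3, 4))) = (-1*0)*(1 + (-3*(-3) + 3*(-2))) = 0*(1 + (9 - 6)) = 0*(1 + 3) = 0*4 = 0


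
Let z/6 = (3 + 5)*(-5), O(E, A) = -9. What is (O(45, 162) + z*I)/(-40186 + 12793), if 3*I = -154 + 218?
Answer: 223/1191 ≈ 0.18724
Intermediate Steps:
I = 64/3 (I = (-154 + 218)/3 = (1/3)*64 = 64/3 ≈ 21.333)
z = -240 (z = 6*((3 + 5)*(-5)) = 6*(8*(-5)) = 6*(-40) = -240)
(O(45, 162) + z*I)/(-40186 + 12793) = (-9 - 240*64/3)/(-40186 + 12793) = (-9 - 5120)/(-27393) = -5129*(-1/27393) = 223/1191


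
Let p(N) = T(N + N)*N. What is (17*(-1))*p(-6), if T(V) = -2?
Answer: -204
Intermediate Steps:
p(N) = -2*N
(17*(-1))*p(-6) = (17*(-1))*(-2*(-6)) = -17*12 = -204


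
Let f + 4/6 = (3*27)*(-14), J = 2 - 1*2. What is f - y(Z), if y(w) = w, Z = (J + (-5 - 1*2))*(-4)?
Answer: -3488/3 ≈ -1162.7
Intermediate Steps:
J = 0 (J = 2 - 2 = 0)
Z = 28 (Z = (0 + (-5 - 1*2))*(-4) = (0 + (-5 - 2))*(-4) = (0 - 7)*(-4) = -7*(-4) = 28)
f = -3404/3 (f = -⅔ + (3*27)*(-14) = -⅔ + 81*(-14) = -⅔ - 1134 = -3404/3 ≈ -1134.7)
f - y(Z) = -3404/3 - 1*28 = -3404/3 - 28 = -3488/3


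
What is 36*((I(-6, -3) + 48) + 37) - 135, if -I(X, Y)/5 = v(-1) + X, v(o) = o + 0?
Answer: 4185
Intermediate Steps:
v(o) = o
I(X, Y) = 5 - 5*X (I(X, Y) = -5*(-1 + X) = 5 - 5*X)
36*((I(-6, -3) + 48) + 37) - 135 = 36*(((5 - 5*(-6)) + 48) + 37) - 135 = 36*(((5 + 30) + 48) + 37) - 135 = 36*((35 + 48) + 37) - 135 = 36*(83 + 37) - 135 = 36*120 - 135 = 4320 - 135 = 4185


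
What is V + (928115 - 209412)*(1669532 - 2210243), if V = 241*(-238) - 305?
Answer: -388610675496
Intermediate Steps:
V = -57663 (V = -57358 - 305 = -57663)
V + (928115 - 209412)*(1669532 - 2210243) = -57663 + (928115 - 209412)*(1669532 - 2210243) = -57663 + 718703*(-540711) = -57663 - 388610617833 = -388610675496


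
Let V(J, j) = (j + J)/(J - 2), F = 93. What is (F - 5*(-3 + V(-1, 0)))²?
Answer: 101761/9 ≈ 11307.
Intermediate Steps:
V(J, j) = (J + j)/(-2 + J)
(F - 5*(-3 + V(-1, 0)))² = (93 - 5*(-3 + (-1 + 0)/(-2 - 1)))² = (93 - 5*(-3 - 1/(-3)))² = (93 - 5*(-3 - ⅓*(-1)))² = (93 - 5*(-3 + ⅓))² = (93 - 5*(-8/3))² = (93 + 40/3)² = (319/3)² = 101761/9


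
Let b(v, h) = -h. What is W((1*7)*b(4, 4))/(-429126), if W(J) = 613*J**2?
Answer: -240296/214563 ≈ -1.1199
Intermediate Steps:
W((1*7)*b(4, 4))/(-429126) = (613*((1*7)*(-1*4))**2)/(-429126) = (613*(7*(-4))**2)*(-1/429126) = (613*(-28)**2)*(-1/429126) = (613*784)*(-1/429126) = 480592*(-1/429126) = -240296/214563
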